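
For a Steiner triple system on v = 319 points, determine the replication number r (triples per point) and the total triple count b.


An STS(v) is a 2-(v, 3, 1) BIBD: block size k = 3, λ = 1.
Replication: r(k − 1) = λ(v − 1) ⇒ r·2 = 319 − 1 = 318 ⇒ r = 159.
Block count: b = v(v − 1)/6 = 319·318/6 = 101442/6 = 16907.
(Check via bk = vr: 16907·3 = 50721 = 319·159 = 50721 ✓.)

r = 159, b = 16907.


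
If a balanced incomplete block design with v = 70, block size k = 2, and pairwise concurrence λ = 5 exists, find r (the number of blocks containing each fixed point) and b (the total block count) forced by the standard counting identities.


Any 2-(v, k, λ) BIBD satisfies two necessary conditions:
  (i)  Each point sits in r blocks, and counting incidences through any fixed point gives r(k − 1) = λ(v − 1), so r = λ(v − 1)/(k − 1).
  (ii) Total incidences bk = vr, so b = vr/k.
Step 1: r = λ(v − 1)/(k − 1) = 5·(70 − 1)/(2 − 1) = 5·69/1 = 345/1 = 345.
Step 2: b = vr/k = 70·345/2 = 24150/2 = 12075.
Check integrality: r = 345 ∈ Z ✓, b = 12075 ∈ Z ✓.
(These identities are necessary conditions: they determine r and b for any design with these parameters, but do not by themselves prove that one exists.)

r = 345, b = 12075.


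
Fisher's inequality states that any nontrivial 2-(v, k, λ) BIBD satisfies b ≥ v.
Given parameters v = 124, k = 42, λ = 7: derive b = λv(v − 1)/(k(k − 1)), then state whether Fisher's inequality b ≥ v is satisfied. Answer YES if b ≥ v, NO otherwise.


b = λv(v − 1)/(k(k − 1)) = 7·124·123/(42·41) = 106764/1722 = 62.
Compare with v = 124: b < v, so Fisher's inequality fails.

NO


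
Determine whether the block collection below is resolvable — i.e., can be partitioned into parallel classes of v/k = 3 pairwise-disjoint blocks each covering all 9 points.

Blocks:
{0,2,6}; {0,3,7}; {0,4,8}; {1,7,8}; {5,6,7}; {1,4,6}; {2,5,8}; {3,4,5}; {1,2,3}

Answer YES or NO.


v = 9, block size k = 3, number of blocks = 9.
For resolvability, blocks must partition into parallel classes of size v/k = 3.
Total blocks must therefore be a multiple of 3: 9 = 3·3 + 0 ⇒ divisible ✓.
Greedy packing gives 3 candidate class(es). Each should be a full parallel class (size 3, covers all 9 points).
  Class 1 (3 blocks): {0,2,6}; {1,7,8}; {3,4,5}. Points covered: [0, 1, 2, 3, 4, 5, 6, 7, 8].
  Class 2 (3 blocks): {0,3,7}; {1,4,6}; {2,5,8}. Points covered: [0, 1, 2, 3, 4, 5, 6, 7, 8].
  Class 3 (3 blocks): {0,4,8}; {5,6,7}; {1,2,3}. Points covered: [0, 1, 2, 3, 4, 5, 6, 7, 8].
All classes full (size 3)? YES. All classes cover every point? YES.
Resolvable? YES.

YES


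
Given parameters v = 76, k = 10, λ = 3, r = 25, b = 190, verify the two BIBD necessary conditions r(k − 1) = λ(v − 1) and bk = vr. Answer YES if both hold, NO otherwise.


Condition (i): r(k − 1) = 25·9 = 225; λ(v − 1) = 3·75 = 225. Match? YES.
Condition (ii): bk = 190·10 = 1900; vr = 76·25 = 1900. Match? YES.
Both conditions hold? YES.

YES


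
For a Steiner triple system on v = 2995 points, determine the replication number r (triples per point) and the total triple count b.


An STS(v) is a 2-(v, 3, 1) BIBD: block size k = 3, λ = 1.
Replication: r(k − 1) = λ(v − 1) ⇒ r·2 = 2995 − 1 = 2994 ⇒ r = 1497.
Block count: b = v(v − 1)/6 = 2995·2994/6 = 8967030/6 = 1494505.

r = 1497, b = 1494505.


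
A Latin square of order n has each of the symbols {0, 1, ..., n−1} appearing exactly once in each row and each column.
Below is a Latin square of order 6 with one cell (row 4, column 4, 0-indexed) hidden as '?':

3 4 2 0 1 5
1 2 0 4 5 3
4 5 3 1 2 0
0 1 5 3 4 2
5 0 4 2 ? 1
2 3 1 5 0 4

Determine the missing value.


Row 4 contains symbols [0, 1, 2, 4, 5] — missing [3].
Column 4 contains symbols [0, 1, 2, 4, 5] — missing [3].
The missing symbol must appear in both missing sets; intersection = [3].
Therefore the hidden value is 3.

Missing value = 3.


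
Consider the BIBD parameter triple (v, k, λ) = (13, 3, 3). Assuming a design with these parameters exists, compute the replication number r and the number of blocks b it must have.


Any 2-(v, k, λ) BIBD satisfies two necessary conditions:
  (i)  Each point sits in r blocks, and counting incidences through any fixed point gives r(k − 1) = λ(v − 1), so r = λ(v − 1)/(k − 1).
  (ii) Total incidences bk = vr, so b = vr/k.
Step 1: r = λ(v − 1)/(k − 1) = 3·(13 − 1)/(3 − 1) = 3·12/2 = 36/2 = 18.
Step 2: b = vr/k = 13·18/3 = 234/3 = 78.
Check integrality: r = 18 ∈ Z ✓, b = 78 ∈ Z ✓.
(These identities are necessary conditions: they determine r and b for any design with these parameters, but do not by themselves prove that one exists.)

r = 18, b = 78.


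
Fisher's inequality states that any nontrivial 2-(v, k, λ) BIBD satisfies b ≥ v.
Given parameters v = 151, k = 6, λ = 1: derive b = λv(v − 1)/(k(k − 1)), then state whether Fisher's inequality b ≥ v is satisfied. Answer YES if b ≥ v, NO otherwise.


b = λv(v − 1)/(k(k − 1)) = 1·151·150/(6·5) = 22650/30 = 755.
Compare with v = 151: b ≥ v, so Fisher's inequality holds.

YES


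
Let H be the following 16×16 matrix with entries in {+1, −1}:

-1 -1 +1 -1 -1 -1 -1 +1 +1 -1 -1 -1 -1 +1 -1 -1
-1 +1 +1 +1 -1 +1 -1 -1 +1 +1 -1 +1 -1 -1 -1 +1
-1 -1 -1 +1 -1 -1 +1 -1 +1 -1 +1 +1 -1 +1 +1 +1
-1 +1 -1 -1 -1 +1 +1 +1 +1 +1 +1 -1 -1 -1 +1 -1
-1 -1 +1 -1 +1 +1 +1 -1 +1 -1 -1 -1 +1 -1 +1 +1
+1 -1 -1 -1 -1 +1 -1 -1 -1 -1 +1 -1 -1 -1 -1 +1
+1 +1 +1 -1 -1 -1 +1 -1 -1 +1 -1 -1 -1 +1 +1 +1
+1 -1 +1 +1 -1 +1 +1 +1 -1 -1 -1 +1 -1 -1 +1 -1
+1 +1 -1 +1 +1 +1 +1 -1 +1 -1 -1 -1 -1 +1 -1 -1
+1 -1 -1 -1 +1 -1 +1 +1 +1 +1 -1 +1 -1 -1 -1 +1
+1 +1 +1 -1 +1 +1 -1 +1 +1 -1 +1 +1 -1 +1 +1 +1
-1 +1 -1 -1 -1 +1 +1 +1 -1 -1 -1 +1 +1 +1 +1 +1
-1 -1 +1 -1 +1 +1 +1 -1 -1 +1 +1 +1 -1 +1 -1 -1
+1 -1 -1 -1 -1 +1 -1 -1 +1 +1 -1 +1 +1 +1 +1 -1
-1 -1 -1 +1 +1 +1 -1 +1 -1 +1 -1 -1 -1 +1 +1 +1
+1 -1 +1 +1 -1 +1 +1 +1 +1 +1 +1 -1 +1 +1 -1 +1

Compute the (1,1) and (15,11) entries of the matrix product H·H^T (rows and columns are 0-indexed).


Row 1 of H: [-1, 1, 1, 1, -1, 1, -1, -1, 1, 1, -1, 1, -1, -1, -1, 1].
Row 11 of H: [-1, 1, -1, -1, -1, 1, 1, 1, -1, -1, -1, 1, 1, 1, 1, 1].
Row 15 of H: [1, -1, 1, 1, -1, 1, 1, 1, 1, 1, 1, -1, 1, 1, -1, 1].
(H·H^T)[1][1] = Σ_j H[1][j]·H[1][j] = (-1)² + (1)² + (1)² + (1)² + (-1)² + (1)² + (-1)² + (-1)² + (1)² + (1)² + (-1)² + (1)² + (-1)² + (-1)² + (-1)² + (1)² = 1 + 1 + 1 + 1 + 1 + 1 + 1 + 1 + 1 + 1 + 1 + 1 + 1 + 1 + 1 + 1 = 16.
(H·H^T)[15][11] = Σ_j H[15][j]·H[11][j] = (1)·(-1) + (-1)·(1) + (1)·(-1) + (1)·(-1) + (-1)·(-1) + (1)·(1) + (1)·(1) + (1)·(1) + (1)·(-1) + (1)·(-1) + (1)·(-1) + (-1)·(1) + (1)·(1) + (1)·(1) + (-1)·(1) + (1)·(1) = -1 + -1 + -1 + -1 + 1 + 1 + 1 + 1 + -1 + -1 + -1 + -1 + 1 + 1 + -1 + 1 = -2.
Rows 15 and 11 are not orthogonal (dot product = -2 ≠ 0), so H is not a Hadamard matrix.

(1,1) entry = 16; (15,11) entry = -2.


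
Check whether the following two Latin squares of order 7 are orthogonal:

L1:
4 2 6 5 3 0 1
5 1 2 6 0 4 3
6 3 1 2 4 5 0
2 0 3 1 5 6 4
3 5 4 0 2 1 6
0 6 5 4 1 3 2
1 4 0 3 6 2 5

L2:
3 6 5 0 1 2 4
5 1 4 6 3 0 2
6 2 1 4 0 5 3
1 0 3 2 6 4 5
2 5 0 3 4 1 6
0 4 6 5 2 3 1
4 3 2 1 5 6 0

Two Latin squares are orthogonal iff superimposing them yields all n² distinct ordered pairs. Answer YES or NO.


Form the n² = 49 superimposed pairs (L1[i][j], L2[i][j]), row by row (rows and columns indexed from 0):
row 0: (4,3) (2,6) (6,5) (5,0) (3,1) (0,2) (1,4)
row 1: (5,5) (1,1) (2,4) (6,6) (0,3) (4,0) (3,2)
row 2: (6,6) (3,2) (1,1) (2,4) (4,0) (5,5) (0,3)
row 3: (2,1) (0,0) (3,3) (1,2) (5,6) (6,4) (4,5)
row 4: (3,2) (5,5) (4,0) (0,3) (2,4) (1,1) (6,6)
row 5: (0,0) (6,4) (5,6) (4,5) (1,2) (3,3) (2,1)
row 6: (1,4) (4,3) (0,2) (3,1) (6,5) (2,6) (5,0)
Orthogonality requires all 49 pairs distinct.
But the pair (6,6) repeats: cell (1,3) has L1 = 6, L2 = 6, and cell (2,0) has L1 = 6, L2 = 6.
A repeated pair means some other pair never occurs (only 21 distinct pairs out of 49), so the squares are not orthogonal.
Conclusion: NO.

NO


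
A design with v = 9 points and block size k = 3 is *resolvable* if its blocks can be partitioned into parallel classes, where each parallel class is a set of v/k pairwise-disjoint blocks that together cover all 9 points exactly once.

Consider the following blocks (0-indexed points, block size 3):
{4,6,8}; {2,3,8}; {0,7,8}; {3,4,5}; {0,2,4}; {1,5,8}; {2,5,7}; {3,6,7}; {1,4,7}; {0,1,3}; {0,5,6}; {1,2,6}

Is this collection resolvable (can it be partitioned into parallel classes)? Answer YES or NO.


v = 9, block size k = 3, number of blocks = 12.
For resolvability, blocks must partition into parallel classes of size v/k = 3.
Total blocks must therefore be a multiple of 3: 12 = 3·4 + 0 ⇒ divisible ✓.
Greedy packing gives 4 candidate class(es). Each should be a full parallel class (size 3, covers all 9 points).
  Class 1 (3 blocks): {4,6,8}; {2,5,7}; {0,1,3}. Points covered: [0, 1, 2, 3, 4, 5, 6, 7, 8].
  Class 2 (3 blocks): {2,3,8}; {1,4,7}; {0,5,6}. Points covered: [0, 1, 2, 3, 4, 5, 6, 7, 8].
  Class 3 (3 blocks): {0,7,8}; {3,4,5}; {1,2,6}. Points covered: [0, 1, 2, 3, 4, 5, 6, 7, 8].
  Class 4 (3 blocks): {0,2,4}; {1,5,8}; {3,6,7}. Points covered: [0, 1, 2, 3, 4, 5, 6, 7, 8].
All classes full (size 3)? YES. All classes cover every point? YES.
Resolvable? YES.

YES


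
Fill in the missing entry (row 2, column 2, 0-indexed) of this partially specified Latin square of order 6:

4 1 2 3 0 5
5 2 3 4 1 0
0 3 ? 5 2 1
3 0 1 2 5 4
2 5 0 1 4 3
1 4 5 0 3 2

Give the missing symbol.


Row 2 contains symbols [0, 1, 2, 3, 5] — missing [4].
Column 2 contains symbols [0, 1, 2, 3, 5] — missing [4].
The missing symbol must appear in both missing sets; intersection = [4].
Therefore the hidden value is 4.

Missing value = 4.


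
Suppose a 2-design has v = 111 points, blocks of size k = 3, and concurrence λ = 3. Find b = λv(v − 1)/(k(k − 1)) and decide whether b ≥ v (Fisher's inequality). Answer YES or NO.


r = λ(v − 1)/(k − 1) = 3·110/2 = 165.
b = vr/k = 111·165/3 = 6105.
Fisher's inequality: b ≥ v ⇔ 6105 ≥ 111? YES.

YES


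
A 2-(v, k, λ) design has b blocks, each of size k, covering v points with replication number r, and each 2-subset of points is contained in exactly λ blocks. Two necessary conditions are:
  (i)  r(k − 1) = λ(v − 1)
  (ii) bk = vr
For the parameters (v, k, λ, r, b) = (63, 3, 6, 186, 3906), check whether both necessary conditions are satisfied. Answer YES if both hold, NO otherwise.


Condition (i): r(k − 1) = 186·2 = 372; λ(v − 1) = 6·62 = 372. Match? YES.
Condition (ii): bk = 3906·3 = 11718; vr = 63·186 = 11718. Match? YES.
Both conditions hold? YES.

YES


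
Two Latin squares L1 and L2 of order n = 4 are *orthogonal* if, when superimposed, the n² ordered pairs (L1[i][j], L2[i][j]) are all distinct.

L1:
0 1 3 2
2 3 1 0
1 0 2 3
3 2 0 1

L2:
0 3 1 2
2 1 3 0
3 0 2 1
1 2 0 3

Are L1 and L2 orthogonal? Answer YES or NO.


Form the n² = 16 superimposed pairs (L1[i][j], L2[i][j]), row by row (rows and columns indexed from 0):
row 0: (0,0) (1,3) (3,1) (2,2)
row 1: (2,2) (3,1) (1,3) (0,0)
row 2: (1,3) (0,0) (2,2) (3,1)
row 3: (3,1) (2,2) (0,0) (1,3)
Orthogonality requires all 16 pairs distinct.
But the pair (2,2) repeats: cell (0,3) has L1 = 2, L2 = 2, and cell (1,0) has L1 = 2, L2 = 2.
A repeated pair means some other pair never occurs (only 4 distinct pairs out of 16), so the squares are not orthogonal.
Conclusion: NO.

NO


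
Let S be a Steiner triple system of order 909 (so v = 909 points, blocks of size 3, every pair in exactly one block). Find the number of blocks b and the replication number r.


An STS(v) is a 2-(v, 3, 1) BIBD: block size k = 3, λ = 1.
Replication: r(k − 1) = λ(v − 1) ⇒ r·2 = 909 − 1 = 908 ⇒ r = 454.
Block count: bk = vr ⇒ b·3 = 909·454 = 412686 ⇒ b = 137562.
(Check via b = v(v − 1)/6 = 909·908/6 = 825372/6 = 137562.)

r = 454, b = 137562.


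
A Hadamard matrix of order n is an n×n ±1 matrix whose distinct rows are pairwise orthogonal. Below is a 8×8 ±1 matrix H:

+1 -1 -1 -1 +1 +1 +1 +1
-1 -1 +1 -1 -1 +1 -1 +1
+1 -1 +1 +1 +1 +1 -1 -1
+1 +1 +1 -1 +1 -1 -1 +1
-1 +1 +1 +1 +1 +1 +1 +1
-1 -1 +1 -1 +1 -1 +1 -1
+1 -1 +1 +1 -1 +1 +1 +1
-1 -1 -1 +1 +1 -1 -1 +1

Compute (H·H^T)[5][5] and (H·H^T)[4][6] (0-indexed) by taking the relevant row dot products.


Row 4 of H: [-1, 1, 1, 1, 1, 1, 1, 1].
Row 5 of H: [-1, -1, 1, -1, 1, -1, 1, -1].
Row 6 of H: [1, -1, 1, 1, -1, 1, 1, 1].
(H·H^T)[5][5] = Σ_j H[5][j]·H[5][j] = (-1)² + (-1)² + (1)² + (-1)² + (1)² + (-1)² + (1)² + (-1)² = 1 + 1 + 1 + 1 + 1 + 1 + 1 + 1 = 8.
(H·H^T)[4][6] = Σ_j H[4][j]·H[6][j] = (-1)·(1) + (1)·(-1) + (1)·(1) + (1)·(1) + (1)·(-1) + (1)·(1) + (1)·(1) + (1)·(1) = -1 + -1 + 1 + 1 + -1 + 1 + 1 + 1 = 2.
Rows 4 and 6 are not orthogonal (dot product = 2 ≠ 0), so H is not a Hadamard matrix.

(5,5) entry = 8; (4,6) entry = 2.


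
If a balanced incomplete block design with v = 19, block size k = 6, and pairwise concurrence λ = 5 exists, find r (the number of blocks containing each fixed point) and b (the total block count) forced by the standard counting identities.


Any 2-(v, k, λ) BIBD satisfies two necessary conditions:
  (i)  Each point sits in r blocks, and counting incidences through any fixed point gives r(k − 1) = λ(v − 1), so r = λ(v − 1)/(k − 1).
  (ii) Total incidences bk = vr, so b = vr/k.
Step 1: r = λ(v − 1)/(k − 1) = 5·(19 − 1)/(6 − 1) = 5·18/5 = 90/5 = 18.
Step 2: b = vr/k = 19·18/6 = 342/6 = 57.
Check integrality: r = 18 ∈ Z ✓, b = 57 ∈ Z ✓.
(These identities are necessary conditions: they determine r and b for any design with these parameters, but do not by themselves prove that one exists.)

r = 18, b = 57.


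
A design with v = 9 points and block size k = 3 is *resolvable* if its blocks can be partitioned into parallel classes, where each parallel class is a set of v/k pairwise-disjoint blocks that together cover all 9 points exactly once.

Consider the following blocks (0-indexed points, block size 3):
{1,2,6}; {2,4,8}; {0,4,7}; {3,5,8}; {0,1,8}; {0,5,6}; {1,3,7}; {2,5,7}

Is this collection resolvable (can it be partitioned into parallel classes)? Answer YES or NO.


v = 9, block size k = 3, number of blocks = 8.
For resolvability, blocks must partition into parallel classes of size v/k = 3.
Total blocks must therefore be a multiple of 3: 8 = 3·2 + 2 ⇒ not divisible ✗.
Resolvable? NO.

NO


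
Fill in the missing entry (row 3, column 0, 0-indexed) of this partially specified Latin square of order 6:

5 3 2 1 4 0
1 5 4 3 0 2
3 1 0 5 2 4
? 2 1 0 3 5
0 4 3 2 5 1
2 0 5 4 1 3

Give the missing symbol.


Row 3 contains symbols [0, 1, 2, 3, 5] — missing [4].
Column 0 contains symbols [0, 1, 2, 3, 5] — missing [4].
The missing symbol must appear in both missing sets; intersection = [4].
Therefore the hidden value is 4.

Missing value = 4.


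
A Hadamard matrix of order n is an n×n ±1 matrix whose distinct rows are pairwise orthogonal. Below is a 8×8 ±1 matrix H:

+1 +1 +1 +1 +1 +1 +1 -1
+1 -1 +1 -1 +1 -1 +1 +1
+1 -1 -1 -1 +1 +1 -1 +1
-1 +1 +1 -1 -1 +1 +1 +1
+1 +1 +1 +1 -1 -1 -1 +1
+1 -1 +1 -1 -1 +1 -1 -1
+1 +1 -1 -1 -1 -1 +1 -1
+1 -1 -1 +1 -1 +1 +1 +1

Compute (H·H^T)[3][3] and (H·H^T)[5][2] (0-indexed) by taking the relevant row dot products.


Row 2 of H: [1, -1, -1, -1, 1, 1, -1, 1].
Row 3 of H: [-1, 1, 1, -1, -1, 1, 1, 1].
Row 5 of H: [1, -1, 1, -1, -1, 1, -1, -1].
(H·H^T)[3][3] = Σ_j H[3][j]·H[3][j] = (-1)² + (1)² + (1)² + (-1)² + (-1)² + (1)² + (1)² + (1)² = 1 + 1 + 1 + 1 + 1 + 1 + 1 + 1 = 8.
(H·H^T)[5][2] = Σ_j H[5][j]·H[2][j] = (1)·(1) + (-1)·(-1) + (1)·(-1) + (-1)·(-1) + (-1)·(1) + (1)·(1) + (-1)·(-1) + (-1)·(1) = 1 + 1 + -1 + 1 + -1 + 1 + 1 + -1 = 2.
Rows 5 and 2 are not orthogonal (dot product = 2 ≠ 0), so H is not a Hadamard matrix.

(3,3) entry = 8; (5,2) entry = 2.


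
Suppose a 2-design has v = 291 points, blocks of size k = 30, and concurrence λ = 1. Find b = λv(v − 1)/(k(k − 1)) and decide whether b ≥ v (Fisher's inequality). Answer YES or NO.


r = λ(v − 1)/(k − 1) = 1·290/29 = 10.
b = vr/k = 291·10/30 = 97.
Fisher's inequality: b ≥ v ⇔ 97 ≥ 291? NO.

NO


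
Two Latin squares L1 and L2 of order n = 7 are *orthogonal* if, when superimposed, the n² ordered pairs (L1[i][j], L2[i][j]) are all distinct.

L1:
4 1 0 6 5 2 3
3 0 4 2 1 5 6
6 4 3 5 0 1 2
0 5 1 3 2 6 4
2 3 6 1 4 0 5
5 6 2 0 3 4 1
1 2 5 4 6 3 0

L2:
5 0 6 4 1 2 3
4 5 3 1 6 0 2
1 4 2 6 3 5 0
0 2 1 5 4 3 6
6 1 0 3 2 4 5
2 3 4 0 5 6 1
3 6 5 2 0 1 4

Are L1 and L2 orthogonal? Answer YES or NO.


Form the n² = 49 superimposed pairs (L1[i][j], L2[i][j]), row by row (rows and columns indexed from 0):
row 0: (4,5) (1,0) (0,6) (6,4) (5,1) (2,2) (3,3)
row 1: (3,4) (0,5) (4,3) (2,1) (1,6) (5,0) (6,2)
row 2: (6,1) (4,4) (3,2) (5,6) (0,3) (1,5) (2,0)
row 3: (0,0) (5,2) (1,1) (3,5) (2,4) (6,3) (4,6)
row 4: (2,6) (3,1) (6,0) (1,3) (4,2) (0,4) (5,5)
row 5: (5,2) (6,3) (2,4) (0,0) (3,5) (4,6) (1,1)
row 6: (1,3) (2,6) (5,5) (4,2) (6,0) (3,1) (0,4)
Orthogonality requires all 49 pairs distinct.
But the pair (5,2) repeats: cell (3,1) has L1 = 5, L2 = 2, and cell (5,0) has L1 = 5, L2 = 2.
A repeated pair means some other pair never occurs (only 35 distinct pairs out of 49), so the squares are not orthogonal.
Conclusion: NO.

NO


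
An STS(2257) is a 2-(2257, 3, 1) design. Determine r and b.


An STS(v) is a 2-(v, 3, 1) BIBD: block size k = 3, λ = 1.
Replication: r(k − 1) = λ(v − 1) ⇒ r·2 = 2257 − 1 = 2256 ⇒ r = 1128.
Block count: b = v(v − 1)/6 = 2257·2256/6 = 5091792/6 = 848632.

r = 1128, b = 848632.


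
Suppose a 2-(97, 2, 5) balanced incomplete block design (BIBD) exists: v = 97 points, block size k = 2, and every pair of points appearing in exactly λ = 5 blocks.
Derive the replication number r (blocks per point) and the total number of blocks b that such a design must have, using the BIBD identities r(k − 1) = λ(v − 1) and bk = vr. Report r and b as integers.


Any 2-(v, k, λ) BIBD satisfies two necessary conditions:
  (i)  Each point sits in r blocks, and counting incidences through any fixed point gives r(k − 1) = λ(v − 1), so r = λ(v − 1)/(k − 1).
  (ii) Total incidences bk = vr, so b = vr/k.
Step 1: r = λ(v − 1)/(k − 1) = 5·(97 − 1)/(2 − 1) = 5·96/1 = 480/1 = 480.
Step 2: b = vr/k = 97·480/2 = 46560/2 = 23280.
Check integrality: r = 480 ∈ Z ✓, b = 23280 ∈ Z ✓.
(These identities are necessary conditions: they determine r and b for any design with these parameters, but do not by themselves prove that one exists.)

r = 480, b = 23280.


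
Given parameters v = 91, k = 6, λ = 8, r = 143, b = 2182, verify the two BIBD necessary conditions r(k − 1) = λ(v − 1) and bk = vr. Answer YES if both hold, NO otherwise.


Condition (i): r(k − 1) = 143·5 = 715; λ(v − 1) = 8·90 = 720. Match? NO.
Condition (ii): bk = 2182·6 = 13092; vr = 91·143 = 13013. Match? NO.
Both conditions hold? NO.

NO


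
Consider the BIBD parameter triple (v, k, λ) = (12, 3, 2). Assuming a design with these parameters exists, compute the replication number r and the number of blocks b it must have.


Any 2-(v, k, λ) BIBD satisfies two necessary conditions:
  (i)  Each point sits in r blocks, and counting incidences through any fixed point gives r(k − 1) = λ(v − 1), so r = λ(v − 1)/(k − 1).
  (ii) Total incidences bk = vr, so b = vr/k.
Step 1: r = λ(v − 1)/(k − 1) = 2·(12 − 1)/(3 − 1) = 2·11/2 = 22/2 = 11.
Step 2: b = vr/k = 12·11/3 = 132/3 = 44.
Check integrality: r = 11 ∈ Z ✓, b = 44 ∈ Z ✓.
(These identities are necessary conditions: they determine r and b for any design with these parameters, but do not by themselves prove that one exists.)

r = 11, b = 44.


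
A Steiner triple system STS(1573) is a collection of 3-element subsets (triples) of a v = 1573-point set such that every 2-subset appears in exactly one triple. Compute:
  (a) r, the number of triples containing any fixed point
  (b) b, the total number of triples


An STS(v) is a 2-(v, 3, 1) BIBD: block size k = 3, λ = 1.
Replication: r(k − 1) = λ(v − 1) ⇒ r·2 = 1573 − 1 = 1572 ⇒ r = 786.
Block count: bk = vr ⇒ b·3 = 1573·786 = 1236378 ⇒ b = 412126.

r = 786, b = 412126.


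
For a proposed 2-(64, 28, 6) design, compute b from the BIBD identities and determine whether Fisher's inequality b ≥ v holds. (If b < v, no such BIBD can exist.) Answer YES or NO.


r = λ(v − 1)/(k − 1) = 6·63/27 = 14.
b = vr/k = 64·14/28 = 32.
Fisher's inequality: b ≥ v ⇔ 32 ≥ 64? NO.

NO


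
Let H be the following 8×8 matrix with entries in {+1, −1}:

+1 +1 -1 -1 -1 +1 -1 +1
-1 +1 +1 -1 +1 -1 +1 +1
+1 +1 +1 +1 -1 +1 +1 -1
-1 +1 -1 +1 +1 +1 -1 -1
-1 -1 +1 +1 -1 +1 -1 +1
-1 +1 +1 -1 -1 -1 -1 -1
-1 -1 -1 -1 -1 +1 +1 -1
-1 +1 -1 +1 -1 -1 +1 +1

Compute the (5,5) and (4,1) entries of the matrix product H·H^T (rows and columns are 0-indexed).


Row 1 of H: [-1, 1, 1, -1, 1, -1, 1, 1].
Row 4 of H: [-1, -1, 1, 1, -1, 1, -1, 1].
Row 5 of H: [-1, 1, 1, -1, -1, -1, -1, -1].
(H·H^T)[5][5] = Σ_j H[5][j]·H[5][j] = (-1)² + (1)² + (1)² + (-1)² + (-1)² + (-1)² + (-1)² + (-1)² = 1 + 1 + 1 + 1 + 1 + 1 + 1 + 1 = 8.
(H·H^T)[4][1] = Σ_j H[4][j]·H[1][j] = (-1)·(-1) + (-1)·(1) + (1)·(1) + (1)·(-1) + (-1)·(1) + (1)·(-1) + (-1)·(1) + (1)·(1) = 1 + -1 + 1 + -1 + -1 + -1 + -1 + 1 = -2.
Rows 4 and 1 are not orthogonal (dot product = -2 ≠ 0), so H is not a Hadamard matrix.

(5,5) entry = 8; (4,1) entry = -2.


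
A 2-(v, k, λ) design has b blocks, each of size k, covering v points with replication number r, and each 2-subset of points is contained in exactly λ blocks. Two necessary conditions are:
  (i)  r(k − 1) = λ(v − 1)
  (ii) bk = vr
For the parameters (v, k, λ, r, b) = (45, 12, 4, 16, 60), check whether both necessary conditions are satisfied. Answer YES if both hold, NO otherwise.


Condition (i): r(k − 1) = 16·11 = 176; λ(v − 1) = 4·44 = 176. Match? YES.
Condition (ii): bk = 60·12 = 720; vr = 45·16 = 720. Match? YES.
Both conditions hold? YES.

YES


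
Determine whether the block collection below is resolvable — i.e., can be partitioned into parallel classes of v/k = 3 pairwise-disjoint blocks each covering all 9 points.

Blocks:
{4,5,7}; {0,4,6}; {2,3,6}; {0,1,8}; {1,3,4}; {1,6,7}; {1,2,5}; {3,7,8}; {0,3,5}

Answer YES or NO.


v = 9, block size k = 3, number of blocks = 9.
For resolvability, blocks must partition into parallel classes of size v/k = 3.
Total blocks must therefore be a multiple of 3: 9 = 3·3 + 0 ⇒ divisible ✓.
Consider block {1,3,4}. It intersects every other block in the collection, so no parallel class of size 3 can contain it.
Since every block must belong to some parallel class in a resolution, the collection cannot be partitioned into parallel classes.
Resolvable? NO.

NO


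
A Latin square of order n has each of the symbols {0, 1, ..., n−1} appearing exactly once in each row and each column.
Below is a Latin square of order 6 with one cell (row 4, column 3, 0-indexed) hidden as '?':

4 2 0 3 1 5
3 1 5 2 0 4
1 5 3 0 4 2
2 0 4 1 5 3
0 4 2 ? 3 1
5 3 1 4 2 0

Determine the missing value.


Row 4 contains symbols [0, 1, 2, 3, 4] — missing [5].
Column 3 contains symbols [0, 1, 2, 3, 4] — missing [5].
The missing symbol must appear in both missing sets; intersection = [5].
Therefore the hidden value is 5.

Missing value = 5.


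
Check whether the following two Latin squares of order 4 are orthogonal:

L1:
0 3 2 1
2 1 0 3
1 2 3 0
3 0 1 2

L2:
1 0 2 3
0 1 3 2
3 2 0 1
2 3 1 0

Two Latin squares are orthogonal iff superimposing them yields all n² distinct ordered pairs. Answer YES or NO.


Form the n² = 16 superimposed pairs (L1[i][j], L2[i][j]), row by row (rows and columns indexed from 0):
row 0: (0,1) (3,0) (2,2) (1,3)
row 1: (2,0) (1,1) (0,3) (3,2)
row 2: (1,3) (2,2) (3,0) (0,1)
row 3: (3,2) (0,3) (1,1) (2,0)
Orthogonality requires all 16 pairs distinct.
But the pair (1,3) repeats: cell (0,3) has L1 = 1, L2 = 3, and cell (2,0) has L1 = 1, L2 = 3.
A repeated pair means some other pair never occurs (only 8 distinct pairs out of 16), so the squares are not orthogonal.
Conclusion: NO.

NO


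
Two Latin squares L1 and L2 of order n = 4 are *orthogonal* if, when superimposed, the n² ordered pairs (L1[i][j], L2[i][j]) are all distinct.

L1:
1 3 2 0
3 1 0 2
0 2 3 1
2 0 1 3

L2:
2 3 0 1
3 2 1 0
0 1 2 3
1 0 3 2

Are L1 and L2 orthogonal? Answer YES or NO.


Form the n² = 16 superimposed pairs (L1[i][j], L2[i][j]), row by row (rows and columns indexed from 0):
row 0: (1,2) (3,3) (2,0) (0,1)
row 1: (3,3) (1,2) (0,1) (2,0)
row 2: (0,0) (2,1) (3,2) (1,3)
row 3: (2,1) (0,0) (1,3) (3,2)
Orthogonality requires all 16 pairs distinct.
But the pair (3,3) repeats: cell (0,1) has L1 = 3, L2 = 3, and cell (1,0) has L1 = 3, L2 = 3.
A repeated pair means some other pair never occurs (only 8 distinct pairs out of 16), so the squares are not orthogonal.
Conclusion: NO.

NO


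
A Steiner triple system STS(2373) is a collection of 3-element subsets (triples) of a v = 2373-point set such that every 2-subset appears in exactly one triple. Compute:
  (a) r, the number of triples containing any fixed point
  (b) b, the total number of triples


An STS(v) is a 2-(v, 3, 1) BIBD: block size k = 3, λ = 1.
Replication: r(k − 1) = λ(v − 1) ⇒ r·2 = 2373 − 1 = 2372 ⇒ r = 1186.
Block count: b = v(v − 1)/6 = 2373·2372/6 = 5628756/6 = 938126.

r = 1186, b = 938126.


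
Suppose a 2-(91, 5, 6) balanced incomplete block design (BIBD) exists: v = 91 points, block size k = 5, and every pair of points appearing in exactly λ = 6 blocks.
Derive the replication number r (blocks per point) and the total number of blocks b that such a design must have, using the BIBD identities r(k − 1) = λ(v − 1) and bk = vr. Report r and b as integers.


Any 2-(v, k, λ) BIBD satisfies two necessary conditions:
  (i)  Each point sits in r blocks, and counting incidences through any fixed point gives r(k − 1) = λ(v − 1), so r = λ(v − 1)/(k − 1).
  (ii) Total incidences bk = vr, so b = vr/k.
Step 1: r = λ(v − 1)/(k − 1) = 6·(91 − 1)/(5 − 1) = 6·90/4 = 540/4 = 135.
Step 2: b = vr/k = 91·135/5 = 12285/5 = 2457.
Check integrality: r = 135 ∈ Z ✓, b = 2457 ∈ Z ✓.
(These identities are necessary conditions: they determine r and b for any design with these parameters, but do not by themselves prove that one exists.)

r = 135, b = 2457.


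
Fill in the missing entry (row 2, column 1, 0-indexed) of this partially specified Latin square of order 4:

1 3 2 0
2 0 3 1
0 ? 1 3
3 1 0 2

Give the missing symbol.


Row 2 contains symbols [0, 1, 3] — missing [2].
Column 1 contains symbols [0, 1, 3] — missing [2].
The missing symbol must appear in both missing sets; intersection = [2].
Therefore the hidden value is 2.

Missing value = 2.


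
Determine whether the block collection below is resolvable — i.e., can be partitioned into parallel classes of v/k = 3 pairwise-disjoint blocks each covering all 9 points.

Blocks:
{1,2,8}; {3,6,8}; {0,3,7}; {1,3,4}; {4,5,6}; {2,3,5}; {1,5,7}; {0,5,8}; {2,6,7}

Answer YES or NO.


v = 9, block size k = 3, number of blocks = 9.
For resolvability, blocks must partition into parallel classes of size v/k = 3.
Total blocks must therefore be a multiple of 3: 9 = 3·3 + 0 ⇒ divisible ✓.
Consider block {3,6,8}. The only other block(s) in the collection disjoint from it are {1,5,7} — just 1 block(s). Any parallel class containing {3,6,8} would need 2 other blocks each disjoint from it, so no parallel class of size 3 can contain {3,6,8}.
Since every block must belong to some parallel class in a resolution, the collection cannot be partitioned into parallel classes.
Resolvable? NO.

NO


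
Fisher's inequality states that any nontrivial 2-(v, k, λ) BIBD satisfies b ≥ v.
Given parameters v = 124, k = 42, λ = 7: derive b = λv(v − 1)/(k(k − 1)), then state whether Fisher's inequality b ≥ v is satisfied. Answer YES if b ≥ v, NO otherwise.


b = λv(v − 1)/(k(k − 1)) = 7·124·123/(42·41) = 106764/1722 = 62.
Compare with v = 124: b < v, so Fisher's inequality fails.

NO


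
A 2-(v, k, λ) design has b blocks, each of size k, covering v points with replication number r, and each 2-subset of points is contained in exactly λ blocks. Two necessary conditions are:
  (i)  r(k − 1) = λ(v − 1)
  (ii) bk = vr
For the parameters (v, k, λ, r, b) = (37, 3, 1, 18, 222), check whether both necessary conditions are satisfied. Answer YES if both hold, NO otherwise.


Condition (i): r(k − 1) = 18·2 = 36; λ(v − 1) = 1·36 = 36. Match? YES.
Condition (ii): bk = 222·3 = 666; vr = 37·18 = 666. Match? YES.
Both conditions hold? YES.

YES


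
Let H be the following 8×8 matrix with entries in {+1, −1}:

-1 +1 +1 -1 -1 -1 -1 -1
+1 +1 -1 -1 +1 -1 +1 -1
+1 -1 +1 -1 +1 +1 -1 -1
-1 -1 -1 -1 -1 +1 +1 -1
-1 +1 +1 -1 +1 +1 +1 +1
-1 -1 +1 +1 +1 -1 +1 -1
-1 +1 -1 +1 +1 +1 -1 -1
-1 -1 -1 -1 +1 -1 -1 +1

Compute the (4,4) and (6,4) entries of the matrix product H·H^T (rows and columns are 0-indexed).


Row 4 of H: [-1, 1, 1, -1, 1, 1, 1, 1].
Row 6 of H: [-1, 1, -1, 1, 1, 1, -1, -1].
(H·H^T)[4][4] = Σ_j H[4][j]·H[4][j] = (-1)² + (1)² + (1)² + (-1)² + (1)² + (1)² + (1)² + (1)² = 1 + 1 + 1 + 1 + 1 + 1 + 1 + 1 = 8.
(H·H^T)[6][4] = Σ_j H[6][j]·H[4][j] = (-1)·(-1) + (1)·(1) + (-1)·(1) + (1)·(-1) + (1)·(1) + (1)·(1) + (-1)·(1) + (-1)·(1) = 1 + 1 + -1 + -1 + 1 + 1 + -1 + -1 = 0.
So rows 6 and 4 are orthogonal; the diagonal entry equals n = 8.

(4,4) entry = 8; (6,4) entry = 0.


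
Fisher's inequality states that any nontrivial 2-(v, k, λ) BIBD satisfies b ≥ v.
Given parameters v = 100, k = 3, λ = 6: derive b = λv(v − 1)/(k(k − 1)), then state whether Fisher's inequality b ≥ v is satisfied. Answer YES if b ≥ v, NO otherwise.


r = λ(v − 1)/(k − 1) = 6·99/2 = 297.
b = vr/k = 100·297/3 = 9900.
Fisher's inequality: b ≥ v ⇔ 9900 ≥ 100? YES.

YES


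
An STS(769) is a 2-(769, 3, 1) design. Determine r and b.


An STS(v) is a 2-(v, 3, 1) BIBD: block size k = 3, λ = 1.
Replication: r(k − 1) = λ(v − 1) ⇒ r·2 = 769 − 1 = 768 ⇒ r = 384.
Block count: b = v(v − 1)/6 = 769·768/6 = 590592/6 = 98432.

r = 384, b = 98432.


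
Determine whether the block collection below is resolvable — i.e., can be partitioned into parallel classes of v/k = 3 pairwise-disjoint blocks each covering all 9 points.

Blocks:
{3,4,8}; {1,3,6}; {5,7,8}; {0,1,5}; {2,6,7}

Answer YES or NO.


v = 9, block size k = 3, number of blocks = 5.
For resolvability, blocks must partition into parallel classes of size v/k = 3.
Total blocks must therefore be a multiple of 3: 5 = 3·1 + 2 ⇒ not divisible ✗.
Resolvable? NO.

NO


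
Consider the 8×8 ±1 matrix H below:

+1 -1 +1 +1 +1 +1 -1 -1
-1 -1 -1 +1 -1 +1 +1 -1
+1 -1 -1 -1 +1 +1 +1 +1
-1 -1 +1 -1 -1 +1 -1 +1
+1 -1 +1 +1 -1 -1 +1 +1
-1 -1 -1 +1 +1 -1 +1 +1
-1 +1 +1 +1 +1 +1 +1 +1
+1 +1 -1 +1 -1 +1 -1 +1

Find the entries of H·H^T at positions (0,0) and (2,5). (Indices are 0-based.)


Row 0 of H: [1, -1, 1, 1, 1, 1, -1, -1].
Row 2 of H: [1, -1, -1, -1, 1, 1, 1, 1].
Row 5 of H: [-1, -1, -1, 1, 1, -1, 1, 1].
(H·H^T)[0][0] = Σ_j H[0][j]·H[0][j] = (1)² + (-1)² + (1)² + (1)² + (1)² + (1)² + (-1)² + (-1)² = 1 + 1 + 1 + 1 + 1 + 1 + 1 + 1 = 8.
(H·H^T)[2][5] = Σ_j H[2][j]·H[5][j] = (1)·(-1) + (-1)·(-1) + (-1)·(-1) + (-1)·(1) + (1)·(1) + (1)·(-1) + (1)·(1) + (1)·(1) = -1 + 1 + 1 + -1 + 1 + -1 + 1 + 1 = 2.
Rows 2 and 5 are not orthogonal (dot product = 2 ≠ 0), so H is not a Hadamard matrix.

(0,0) entry = 8; (2,5) entry = 2.


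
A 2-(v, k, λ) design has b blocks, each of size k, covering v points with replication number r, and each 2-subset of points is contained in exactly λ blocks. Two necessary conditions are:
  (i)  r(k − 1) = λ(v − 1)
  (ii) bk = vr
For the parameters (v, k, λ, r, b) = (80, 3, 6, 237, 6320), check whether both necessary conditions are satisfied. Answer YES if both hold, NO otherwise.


Condition (i): r(k − 1) = 237·2 = 474; λ(v − 1) = 6·79 = 474. Match? YES.
Condition (ii): bk = 6320·3 = 18960; vr = 80·237 = 18960. Match? YES.
Both conditions hold? YES.

YES


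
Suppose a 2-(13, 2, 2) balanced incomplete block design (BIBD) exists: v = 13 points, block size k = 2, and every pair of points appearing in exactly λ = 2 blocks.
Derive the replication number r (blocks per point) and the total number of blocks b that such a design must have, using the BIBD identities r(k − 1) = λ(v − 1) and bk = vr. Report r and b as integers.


Any 2-(v, k, λ) BIBD satisfies two necessary conditions:
  (i)  Each point sits in r blocks, and counting incidences through any fixed point gives r(k − 1) = λ(v − 1), so r = λ(v − 1)/(k − 1).
  (ii) Total incidences bk = vr, so b = vr/k.
Step 1: r = λ(v − 1)/(k − 1) = 2·(13 − 1)/(2 − 1) = 2·12/1 = 24/1 = 24.
Step 2: b = vr/k = 13·24/2 = 312/2 = 156.
Check integrality: r = 24 ∈ Z ✓, b = 156 ∈ Z ✓.
(These identities are necessary conditions: they determine r and b for any design with these parameters, but do not by themselves prove that one exists.)

r = 24, b = 156.


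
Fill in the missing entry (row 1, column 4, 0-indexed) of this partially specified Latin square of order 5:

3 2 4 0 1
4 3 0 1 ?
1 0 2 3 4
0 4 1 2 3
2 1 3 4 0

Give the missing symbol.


Row 1 contains symbols [0, 1, 3, 4] — missing [2].
Column 4 contains symbols [0, 1, 3, 4] — missing [2].
The missing symbol must appear in both missing sets; intersection = [2].
Therefore the hidden value is 2.

Missing value = 2.


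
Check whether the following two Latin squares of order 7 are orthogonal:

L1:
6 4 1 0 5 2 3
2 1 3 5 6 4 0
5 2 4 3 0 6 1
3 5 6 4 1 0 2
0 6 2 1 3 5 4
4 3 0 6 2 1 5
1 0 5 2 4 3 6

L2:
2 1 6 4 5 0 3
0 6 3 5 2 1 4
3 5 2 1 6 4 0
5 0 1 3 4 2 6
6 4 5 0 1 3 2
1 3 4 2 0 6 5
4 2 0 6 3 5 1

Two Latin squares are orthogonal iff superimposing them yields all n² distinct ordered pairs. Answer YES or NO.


Form the n² = 49 superimposed pairs (L1[i][j], L2[i][j]), row by row (rows and columns indexed from 0):
row 0: (6,2) (4,1) (1,6) (0,4) (5,5) (2,0) (3,3)
row 1: (2,0) (1,6) (3,3) (5,5) (6,2) (4,1) (0,4)
row 2: (5,3) (2,5) (4,2) (3,1) (0,6) (6,4) (1,0)
row 3: (3,5) (5,0) (6,1) (4,3) (1,4) (0,2) (2,6)
row 4: (0,6) (6,4) (2,5) (1,0) (3,1) (5,3) (4,2)
row 5: (4,1) (3,3) (0,4) (6,2) (2,0) (1,6) (5,5)
row 6: (1,4) (0,2) (5,0) (2,6) (4,3) (3,5) (6,1)
Orthogonality requires all 49 pairs distinct.
But the pair (2,0) repeats: cell (0,5) has L1 = 2, L2 = 0, and cell (1,0) has L1 = 2, L2 = 0.
A repeated pair means some other pair never occurs (only 21 distinct pairs out of 49), so the squares are not orthogonal.
Conclusion: NO.

NO


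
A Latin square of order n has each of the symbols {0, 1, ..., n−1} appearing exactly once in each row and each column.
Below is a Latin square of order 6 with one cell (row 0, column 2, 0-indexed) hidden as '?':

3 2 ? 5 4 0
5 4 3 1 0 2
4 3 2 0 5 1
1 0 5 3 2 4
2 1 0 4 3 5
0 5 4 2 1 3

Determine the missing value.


Row 0 contains symbols [0, 2, 3, 4, 5] — missing [1].
Column 2 contains symbols [0, 2, 3, 4, 5] — missing [1].
The missing symbol must appear in both missing sets; intersection = [1].
Therefore the hidden value is 1.

Missing value = 1.


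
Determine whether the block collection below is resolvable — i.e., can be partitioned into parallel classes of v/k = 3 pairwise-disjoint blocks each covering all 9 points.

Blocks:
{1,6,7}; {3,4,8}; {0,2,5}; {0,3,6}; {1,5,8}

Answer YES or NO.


v = 9, block size k = 3, number of blocks = 5.
For resolvability, blocks must partition into parallel classes of size v/k = 3.
Total blocks must therefore be a multiple of 3: 5 = 3·1 + 2 ⇒ not divisible ✗.
Resolvable? NO.

NO


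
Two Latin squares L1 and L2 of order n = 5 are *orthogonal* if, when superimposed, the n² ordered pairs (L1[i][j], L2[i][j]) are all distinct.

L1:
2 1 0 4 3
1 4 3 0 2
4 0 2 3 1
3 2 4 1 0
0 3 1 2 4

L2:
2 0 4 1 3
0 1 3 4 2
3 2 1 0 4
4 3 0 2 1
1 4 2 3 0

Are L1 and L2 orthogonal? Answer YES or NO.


Form the n² = 25 superimposed pairs (L1[i][j], L2[i][j]), row by row (rows and columns indexed from 0):
row 0: (2,2) (1,0) (0,4) (4,1) (3,3)
row 1: (1,0) (4,1) (3,3) (0,4) (2,2)
row 2: (4,3) (0,2) (2,1) (3,0) (1,4)
row 3: (3,4) (2,3) (4,0) (1,2) (0,1)
row 4: (0,1) (3,4) (1,2) (2,3) (4,0)
Orthogonality requires all 25 pairs distinct.
But the pair (1,0) repeats: cell (0,1) has L1 = 1, L2 = 0, and cell (1,0) has L1 = 1, L2 = 0.
A repeated pair means some other pair never occurs (only 15 distinct pairs out of 25), so the squares are not orthogonal.
Conclusion: NO.

NO


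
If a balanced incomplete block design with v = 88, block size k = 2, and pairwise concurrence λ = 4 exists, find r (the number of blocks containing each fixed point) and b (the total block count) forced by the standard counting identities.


Any 2-(v, k, λ) BIBD satisfies two necessary conditions:
  (i)  Each point sits in r blocks, and counting incidences through any fixed point gives r(k − 1) = λ(v − 1), so r = λ(v − 1)/(k − 1).
  (ii) Total incidences bk = vr, so b = vr/k.
Step 1: r = λ(v − 1)/(k − 1) = 4·(88 − 1)/(2 − 1) = 4·87/1 = 348/1 = 348.
Step 2: b = vr/k = 88·348/2 = 30624/2 = 15312.
Check integrality: r = 348 ∈ Z ✓, b = 15312 ∈ Z ✓.
(These identities are necessary conditions: they determine r and b for any design with these parameters, but do not by themselves prove that one exists.)

r = 348, b = 15312.


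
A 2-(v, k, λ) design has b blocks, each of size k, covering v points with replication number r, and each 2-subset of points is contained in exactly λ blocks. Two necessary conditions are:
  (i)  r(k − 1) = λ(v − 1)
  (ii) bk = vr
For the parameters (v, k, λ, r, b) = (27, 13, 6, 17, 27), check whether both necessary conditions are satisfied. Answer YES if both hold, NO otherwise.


Condition (i): r(k − 1) = 17·12 = 204; λ(v − 1) = 6·26 = 156. Match? NO.
Condition (ii): bk = 27·13 = 351; vr = 27·17 = 459. Match? NO.
Both conditions hold? NO.

NO


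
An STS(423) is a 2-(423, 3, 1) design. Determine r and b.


An STS(v) is a 2-(v, 3, 1) BIBD: block size k = 3, λ = 1.
Replication: r(k − 1) = λ(v − 1) ⇒ r·2 = 423 − 1 = 422 ⇒ r = 211.
Block count: b = v(v − 1)/6 = 423·422/6 = 178506/6 = 29751.
(Check via bk = vr: 29751·3 = 89253 = 423·211 = 89253 ✓.)

r = 211, b = 29751.


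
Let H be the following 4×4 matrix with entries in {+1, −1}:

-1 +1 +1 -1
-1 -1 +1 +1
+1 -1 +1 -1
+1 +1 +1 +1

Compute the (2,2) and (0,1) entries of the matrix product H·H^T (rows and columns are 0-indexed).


Row 0 of H: [-1, 1, 1, -1].
Row 1 of H: [-1, -1, 1, 1].
Row 2 of H: [1, -1, 1, -1].
(H·H^T)[2][2] = Σ_j H[2][j]·H[2][j] = (1)² + (-1)² + (1)² + (-1)² = 1 + 1 + 1 + 1 = 4.
(H·H^T)[0][1] = Σ_j H[0][j]·H[1][j] = (-1)·(-1) + (1)·(-1) + (1)·(1) + (-1)·(1) = 1 + -1 + 1 + -1 = 0.
So rows 0 and 1 are orthogonal; the diagonal entry equals n = 4.

(2,2) entry = 4; (0,1) entry = 0.


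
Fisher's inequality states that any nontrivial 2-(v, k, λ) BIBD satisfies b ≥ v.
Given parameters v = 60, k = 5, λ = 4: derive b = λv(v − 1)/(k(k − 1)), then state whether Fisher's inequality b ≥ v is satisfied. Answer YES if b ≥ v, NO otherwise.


r = λ(v − 1)/(k − 1) = 4·59/4 = 59.
b = vr/k = 60·59/5 = 708.
Fisher's inequality: b ≥ v ⇔ 708 ≥ 60? YES.

YES


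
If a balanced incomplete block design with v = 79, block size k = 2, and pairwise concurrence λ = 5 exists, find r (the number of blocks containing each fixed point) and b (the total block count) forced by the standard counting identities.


Any 2-(v, k, λ) BIBD satisfies two necessary conditions:
  (i)  Each point sits in r blocks, and counting incidences through any fixed point gives r(k − 1) = λ(v − 1), so r = λ(v − 1)/(k − 1).
  (ii) Total incidences bk = vr, so b = vr/k.
Step 1: r = λ(v − 1)/(k − 1) = 5·(79 − 1)/(2 − 1) = 5·78/1 = 390/1 = 390.
Step 2: b = vr/k = 79·390/2 = 30810/2 = 15405.
Check integrality: r = 390 ∈ Z ✓, b = 15405 ∈ Z ✓.
(These identities are necessary conditions: they determine r and b for any design with these parameters, but do not by themselves prove that one exists.)

r = 390, b = 15405.
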